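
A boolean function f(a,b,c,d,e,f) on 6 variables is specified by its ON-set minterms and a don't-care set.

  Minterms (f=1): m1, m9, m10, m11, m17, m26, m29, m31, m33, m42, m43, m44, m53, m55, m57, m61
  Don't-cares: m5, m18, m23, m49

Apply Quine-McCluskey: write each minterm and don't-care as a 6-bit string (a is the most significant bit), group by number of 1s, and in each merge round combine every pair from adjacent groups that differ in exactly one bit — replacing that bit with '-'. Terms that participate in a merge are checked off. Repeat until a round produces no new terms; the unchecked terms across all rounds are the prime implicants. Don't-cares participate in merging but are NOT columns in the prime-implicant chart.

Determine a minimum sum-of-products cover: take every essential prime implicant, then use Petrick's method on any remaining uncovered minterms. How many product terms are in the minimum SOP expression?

Round 0: 000001✓ 000101✓ 001001✓ 001010✓ 001011✓ 010001✓ 010010✓ 010111✓ 011010✓ 011101✓ 011111✓ 100001✓ 101010✓ 101011✓ 101100 110001✓ 110101✓ 110111✓ 111001✓ 111101✓
Round 1: -00001✓ -01010✓ -01011✓ -10001✓ -10111 -11101 0-0001✓ 0-1010 00-001 000-01 0010-1 00101-✓ 01-010 01-111 0111-1 1-0001✓ 10101-✓ 11-001✓ 11-101✓ 110-01✓ 1101-1 111-01✓
Round 2: --0001 -0101- 11--01
PIs = {--0001, -0101-, -10111, -11101, 0-1010, 00-001, 000-01, 0010-1, 01-010, 01-111, 0111-1, 101100, 11--01, 1101-1}
Coverage chart:
  m1: --0001,00-001,000-01
  m9: 00-001,0010-1
  m10: -0101-,0-1010
  m11: -0101-,0010-1
  m17: --0001 ←essential
  m26: 0-1010,01-010
  m29: -11101,0111-1
  m31: 01-111,0111-1
  m33: --0001 ←essential
  m42: -0101- ←essential
  m43: -0101- ←essential
  m44: 101100 ←essential
  m53: 11--01,1101-1
  m55: -10111,1101-1
  m57: 11--01 ←essential
  m61: -11101,11--01
Essential: --0001, -0101-, 101100, 11--01
Petrick residual → -10111, 0-1010, 00-001, 0111-1
Min cover (8 terms): c'd'e'f + b'cd'e + bc'def + a'cd'ef' + a'b'd'e'f + a'bcdf + ab'cde'f' + abe'f

8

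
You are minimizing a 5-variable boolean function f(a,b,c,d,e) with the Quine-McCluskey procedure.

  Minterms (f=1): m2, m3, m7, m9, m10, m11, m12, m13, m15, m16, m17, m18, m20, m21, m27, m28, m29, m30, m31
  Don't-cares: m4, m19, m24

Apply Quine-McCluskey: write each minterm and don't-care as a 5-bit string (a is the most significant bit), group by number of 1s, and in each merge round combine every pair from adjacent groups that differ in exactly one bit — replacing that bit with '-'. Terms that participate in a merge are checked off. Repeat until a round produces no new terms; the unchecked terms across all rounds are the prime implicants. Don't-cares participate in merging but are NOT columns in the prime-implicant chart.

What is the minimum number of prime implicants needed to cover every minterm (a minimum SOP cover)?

8

Round 0: 00010✓ 00011✓ 00100✓ 00111✓ 01001✓ 01010✓ 01011✓ 01100✓ 01101✓ 01111✓ 10000✓ 10001✓ 10010✓ 10011✓ 10100✓ 10101✓ 11000✓ 11011✓ 11100✓ 11101✓ 11110✓ 11111✓
Round 1: -0010✓ -0011✓ -0100✓ -1011✓ -1100✓ -1101✓ -1111✓ 0-010✓ 0-011✓ 0-100✓ 0-111✓ 00-11✓ 0001-✓ 01-01✓ 01-11✓ 010-1✓ 0101-✓ 011-1✓ 0110-✓ 1-000✓ 1-011✓ 1-100✓ 1-101✓ 10-00✓ 10-01✓ 100-0✓ 100-1✓ 1000-✓ 1001-✓ 1010-✓ 11-00✓ 11-11✓ 111-0✓ 111-1✓ 1110-✓ 1111-✓
Round 2: --011 --100 -001- -1-11 -11-1 -110- 0--11 0-01- 01--1 1--00 1-10- 10-0- 100-- 111--
PIs = {--011, --100, -001-, -1-11, -11-1, -110-, 0--11, 0-01-, 01--1, 1--00, 1-10-, 10-0-, 100--, 111--}
Coverage chart:
  m2: -001-,0-01-
  m3: --011,-001-,0--11,0-01-
  m7: 0--11 ←essential
  m9: 01--1 ←essential
  m10: 0-01- ←essential
  m11: --011,-1-11,0--11,0-01-,01--1
  m12: --100,-110-
  m13: -11-1,-110-,01--1
  m15: -1-11,-11-1,0--11,01--1
  m16: 1--00,10-0-,100--
  m17: 10-0-,100--
  m18: -001-,100--
  m20: --100,1--00,1-10-,10-0-
  m21: 1-10-,10-0-
  m27: --011,-1-11
  m28: --100,-110-,1--00,1-10-,111--
  m29: -11-1,-110-,1-10-,111--
  m30: 111-- ←essential
  m31: -1-11,-11-1,111--
Essential: 0--11, 0-01-, 01--1, 111--
Petrick residual → --011, --100, -001-, 10-0-
Min cover (8 terms): c'de + cd'e' + b'c'd + a'de + a'c'd + a'be + ab'd' + abc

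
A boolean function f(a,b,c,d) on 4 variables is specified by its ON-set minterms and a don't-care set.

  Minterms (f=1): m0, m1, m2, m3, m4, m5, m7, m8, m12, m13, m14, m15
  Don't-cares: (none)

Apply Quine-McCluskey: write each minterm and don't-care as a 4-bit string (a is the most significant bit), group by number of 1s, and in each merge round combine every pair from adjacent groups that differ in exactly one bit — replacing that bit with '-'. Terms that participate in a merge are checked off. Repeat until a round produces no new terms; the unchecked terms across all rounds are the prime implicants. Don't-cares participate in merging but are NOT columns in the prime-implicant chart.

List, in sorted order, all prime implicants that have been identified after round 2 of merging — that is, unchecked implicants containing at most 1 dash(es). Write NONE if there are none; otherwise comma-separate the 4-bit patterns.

NONE

[col 0] 0000*, 0001*, 0010*, 0011*, 0100*, 0101*, 0111*, 1000*, 1100*, 1101*, 1110*, 1111*
[col 1] -000*, -100*, -101*, -111*, 0-00*, 0-01*, 0-11*, 00-0*, 00-1*, 000-*, 001-*, 01-1*, 010-*, 1-00*, 11-0*, 11-1*, 110-*, 111-*
[col 2] --00, -1-1, -10-, 0--1, 0-0-, 00--, 11--
Prime implicants: --00, -1-1, -10-, 0--1, 0-0-, 00--, 11--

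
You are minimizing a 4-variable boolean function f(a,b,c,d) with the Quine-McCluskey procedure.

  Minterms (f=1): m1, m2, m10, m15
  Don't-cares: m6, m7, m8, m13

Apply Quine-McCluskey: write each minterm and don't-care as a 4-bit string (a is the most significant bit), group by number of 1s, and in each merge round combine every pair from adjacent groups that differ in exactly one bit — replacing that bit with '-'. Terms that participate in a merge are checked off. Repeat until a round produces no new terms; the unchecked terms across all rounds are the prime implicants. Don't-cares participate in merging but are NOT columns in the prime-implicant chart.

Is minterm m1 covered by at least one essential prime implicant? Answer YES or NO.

[col 0] 0001, 0010*, 0110*, 0111*, 1000*, 1010*, 1101*, 1111*
[col 1] -010, -111, 0-10, 011-, 10-0, 11-1
Prime implicants: -010, -111, 0-10, 0001, 011-, 10-0, 11-1
PI chart (minterm → PIs covering it):
  1 | 0001  (sole → essential)
  2 | -010,0-10
  10 | -010,10-0
  15 | -111,11-1
Essential prime implicants: 0001

YES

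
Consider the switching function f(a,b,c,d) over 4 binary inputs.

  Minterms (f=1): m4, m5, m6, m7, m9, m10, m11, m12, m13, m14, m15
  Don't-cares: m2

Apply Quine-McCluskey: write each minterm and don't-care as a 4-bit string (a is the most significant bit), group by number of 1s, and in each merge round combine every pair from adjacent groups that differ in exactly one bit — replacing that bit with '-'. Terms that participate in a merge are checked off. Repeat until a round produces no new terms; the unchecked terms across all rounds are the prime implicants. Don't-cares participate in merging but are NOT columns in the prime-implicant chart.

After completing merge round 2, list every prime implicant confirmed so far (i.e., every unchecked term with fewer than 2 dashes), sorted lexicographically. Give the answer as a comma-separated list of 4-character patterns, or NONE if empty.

size-2^0 implicants → 0010(✓)  0100(✓)  0101(✓)  0110(✓)  0111(✓)  1001(✓)  1010(✓)  1011(✓)  1100(✓)  1101(✓)  1110(✓)  1111(✓)
size-2^1 implicants → -010(✓)  -100(✓)  -101(✓)  -110(✓)  -111(✓)  0-10(✓)  01-0(✓)  01-1(✓)  010-(✓)  011-(✓)  1-01(✓)  1-10(✓)  1-11(✓)  10-1(✓)  101-(✓)  11-0(✓)  11-1(✓)  110-(✓)  111-(✓)
size-2^2 implicants → --10  -1-0(✓)  -1-1(✓)  -10-(✓)  -11-(✓)  01--(✓)  1--1  1-1-  11--(✓)
size-2^3 implicants → -1--
Unchecked terms (primes): --10, -1--, 1--1, 1-1-

NONE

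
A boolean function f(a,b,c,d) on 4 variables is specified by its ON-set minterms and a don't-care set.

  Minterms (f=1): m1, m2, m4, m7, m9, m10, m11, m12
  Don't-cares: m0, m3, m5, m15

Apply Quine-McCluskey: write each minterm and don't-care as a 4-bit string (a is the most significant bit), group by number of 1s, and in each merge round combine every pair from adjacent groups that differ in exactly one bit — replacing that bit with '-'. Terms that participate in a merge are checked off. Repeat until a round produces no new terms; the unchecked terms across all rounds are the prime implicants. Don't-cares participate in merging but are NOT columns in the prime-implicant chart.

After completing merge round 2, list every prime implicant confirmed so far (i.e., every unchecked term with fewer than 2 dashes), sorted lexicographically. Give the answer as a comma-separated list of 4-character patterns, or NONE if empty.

Round 0: 0000✓ 0001✓ 0010✓ 0011✓ 0100✓ 0101✓ 0111✓ 1001✓ 1010✓ 1011✓ 1100✓ 1111✓
Round 1: -001✓ -010✓ -011✓ -100 -111✓ 0-00✓ 0-01✓ 0-11✓ 00-0✓ 00-1✓ 000-✓ 001-✓ 01-1✓ 010-✓ 1-11✓ 10-1✓ 101-✓
Round 2: --11 -0-1 -01- 0--1 0-0- 00--
PIs = {--11, -0-1, -01-, -100, 0--1, 0-0-, 00--}

-100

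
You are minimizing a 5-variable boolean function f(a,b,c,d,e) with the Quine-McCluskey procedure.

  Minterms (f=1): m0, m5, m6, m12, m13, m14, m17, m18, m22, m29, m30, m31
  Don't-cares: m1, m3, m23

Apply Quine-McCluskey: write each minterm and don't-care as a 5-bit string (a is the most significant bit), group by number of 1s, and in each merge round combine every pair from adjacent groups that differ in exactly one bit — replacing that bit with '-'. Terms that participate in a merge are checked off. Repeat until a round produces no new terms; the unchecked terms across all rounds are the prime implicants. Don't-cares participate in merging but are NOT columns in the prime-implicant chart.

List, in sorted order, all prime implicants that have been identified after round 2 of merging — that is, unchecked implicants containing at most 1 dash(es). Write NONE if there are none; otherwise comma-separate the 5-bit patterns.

-0001, -1101, 0-101, 00-01, 000-1, 0000-, 011-0, 0110-, 10-10, 111-1

[col 0] 00000*, 00001*, 00011*, 00101*, 00110*, 01100*, 01101*, 01110*, 10001*, 10010*, 10110*, 10111*, 11101*, 11110*, 11111*
[col 1] -0001, -0110*, -1101, -1110*, 0-101, 0-110*, 00-01, 000-1, 0000-, 011-0, 0110-, 1-110*, 1-111*, 10-10, 1011-*, 111-1, 1111-*
[col 2] --110, 1-11-
Prime implicants: --110, -0001, -1101, 0-101, 00-01, 000-1, 0000-, 011-0, 0110-, 1-11-, 10-10, 111-1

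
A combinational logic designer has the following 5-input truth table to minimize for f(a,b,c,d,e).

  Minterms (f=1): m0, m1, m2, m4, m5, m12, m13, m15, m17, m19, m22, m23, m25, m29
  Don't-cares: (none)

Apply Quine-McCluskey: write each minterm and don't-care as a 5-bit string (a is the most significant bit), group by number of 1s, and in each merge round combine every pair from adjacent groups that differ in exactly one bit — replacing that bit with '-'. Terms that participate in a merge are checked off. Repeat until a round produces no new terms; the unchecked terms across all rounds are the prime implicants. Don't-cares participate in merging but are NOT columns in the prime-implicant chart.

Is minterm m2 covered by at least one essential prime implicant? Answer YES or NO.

size-2^0 implicants → 00000(✓)  00001(✓)  00010(✓)  00100(✓)  00101(✓)  01100(✓)  01101(✓)  01111(✓)  10001(✓)  10011(✓)  10110(✓)  10111(✓)  11001(✓)  11101(✓)
size-2^1 implicants → -0001  -1101  0-100(✓)  0-101(✓)  00-00(✓)  00-01(✓)  000-0  0000-(✓)  0010-(✓)  011-1  0110-(✓)  1-001  10-11  100-1  1011-  11-01
size-2^2 implicants → 0-10-  00-0-
Unchecked terms (primes): -0001, -1101, 0-10-, 00-0-, 000-0, 011-1, 1-001, 10-11, 100-1, 1011-, 11-01
Minterm coverage:
  m0 ⊆ 00-0-,000-0
  m1 ⊆ -0001,00-0-
  m2 ⊆ 000-0 [E]
  m4 ⊆ 0-10-,00-0-
  m5 ⊆ 0-10-,00-0-
  m12 ⊆ 0-10- [E]
  m13 ⊆ -1101,0-10-,011-1
  m15 ⊆ 011-1 [E]
  m17 ⊆ -0001,1-001,100-1
  m19 ⊆ 10-11,100-1
  m22 ⊆ 1011- [E]
  m23 ⊆ 10-11,1011-
  m25 ⊆ 1-001,11-01
  m29 ⊆ -1101,11-01
E = {0-10-, 000-0, 011-1, 1011-}

YES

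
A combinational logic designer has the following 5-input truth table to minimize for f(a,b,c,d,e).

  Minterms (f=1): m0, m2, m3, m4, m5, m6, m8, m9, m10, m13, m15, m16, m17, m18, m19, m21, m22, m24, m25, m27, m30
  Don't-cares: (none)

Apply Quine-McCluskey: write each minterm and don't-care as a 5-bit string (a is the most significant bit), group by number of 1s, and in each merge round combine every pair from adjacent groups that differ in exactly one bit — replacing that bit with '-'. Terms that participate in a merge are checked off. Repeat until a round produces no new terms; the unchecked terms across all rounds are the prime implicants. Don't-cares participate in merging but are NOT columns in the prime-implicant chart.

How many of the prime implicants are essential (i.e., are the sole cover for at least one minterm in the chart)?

[col 0] 00000*, 00010*, 00011*, 00100*, 00101*, 00110*, 01000*, 01001*, 01010*, 01101*, 01111*, 10000*, 10001*, 10010*, 10011*, 10101*, 10110*, 11000*, 11001*, 11011*, 11110*
[col 1] -0000*, -0010*, -0011*, -0101, -0110*, -1000*, -1001*, 0-000*, 0-010*, 0-101, 00-00*, 00-10*, 000-0*, 0001-*, 001-0*, 0010-, 01-01, 010-0*, 0100-*, 011-1, 1-000*, 1-001*, 1-011*, 1-110, 10-01, 10-10*, 100-0*, 100-1*, 1000-*, 1001-*, 110-1*, 1100-*
[col 2] --000, -0-10, -00-0, -001-, -100-, 0-0-0, 00--0, 1-0-1, 1-00-, 100--
Prime implicants: --000, -0-10, -00-0, -001-, -0101, -100-, 0-0-0, 0-101, 00--0, 0010-, 01-01, 011-1, 1-0-1, 1-00-, 1-110, 10-01, 100--
PI chart (minterm → PIs covering it):
  0 | --000,-00-0,0-0-0,00--0
  2 | -0-10,-00-0,-001-,0-0-0,00--0
  3 | -001-  (sole → essential)
  4 | 00--0,0010-
  5 | -0101,0-101,0010-
  6 | -0-10,00--0
  8 | --000,-100-,0-0-0
  9 | -100-,01-01
  10 | 0-0-0  (sole → essential)
  13 | 0-101,01-01,011-1
  15 | 011-1  (sole → essential)
  16 | --000,-00-0,1-00-,100--
  17 | 1-0-1,1-00-,10-01,100--
  18 | -0-10,-00-0,-001-,100--
  19 | -001-,1-0-1,100--
  21 | -0101,10-01
  22 | -0-10,1-110
  24 | --000,-100-,1-00-
  25 | -100-,1-0-1,1-00-
  27 | 1-0-1  (sole → essential)
  30 | 1-110  (sole → essential)
Essential prime implicants: -001-, 0-0-0, 011-1, 1-0-1, 1-110

5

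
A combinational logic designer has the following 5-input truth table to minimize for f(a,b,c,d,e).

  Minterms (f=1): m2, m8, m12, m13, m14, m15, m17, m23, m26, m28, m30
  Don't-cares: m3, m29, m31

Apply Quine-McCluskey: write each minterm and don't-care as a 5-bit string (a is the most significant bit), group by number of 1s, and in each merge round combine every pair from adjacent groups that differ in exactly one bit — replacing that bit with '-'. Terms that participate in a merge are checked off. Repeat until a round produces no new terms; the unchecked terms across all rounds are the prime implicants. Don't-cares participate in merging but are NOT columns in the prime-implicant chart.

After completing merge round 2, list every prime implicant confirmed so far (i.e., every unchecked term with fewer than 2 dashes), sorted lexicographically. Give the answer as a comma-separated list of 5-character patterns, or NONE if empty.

0001-, 01-00, 1-111, 10001, 11-10

Round 0: 00010✓ 00011✓ 01000✓ 01100✓ 01101✓ 01110✓ 01111✓ 10001 10111✓ 11010✓ 11100✓ 11101✓ 11110✓ 11111✓
Round 1: -1100✓ -1101✓ -1110✓ -1111✓ 0001- 01-00 011-0✓ 011-1✓ 0110-✓ 0111-✓ 1-111 11-10 111-0✓ 111-1✓ 1110-✓ 1111-✓
Round 2: -11-0✓ -11-1✓ -110-✓ -111-✓ 011--✓ 111--✓
Round 3: -11--
PIs = {-11--, 0001-, 01-00, 1-111, 10001, 11-10}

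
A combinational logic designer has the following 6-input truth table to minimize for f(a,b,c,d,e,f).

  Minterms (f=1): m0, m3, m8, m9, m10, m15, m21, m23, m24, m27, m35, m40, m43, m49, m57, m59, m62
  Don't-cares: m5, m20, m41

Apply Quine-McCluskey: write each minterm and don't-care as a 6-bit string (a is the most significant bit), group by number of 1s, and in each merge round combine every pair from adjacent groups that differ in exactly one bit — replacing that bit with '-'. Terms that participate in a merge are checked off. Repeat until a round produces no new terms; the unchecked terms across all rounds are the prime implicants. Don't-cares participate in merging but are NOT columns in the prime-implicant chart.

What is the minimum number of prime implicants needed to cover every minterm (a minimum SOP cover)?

11

[col 0] 000000*, 000011*, 000101*, 001000*, 001001*, 001010*, 001111, 010100*, 010101*, 010111*, 011000*, 011011*, 100011*, 101000*, 101001*, 101011*, 110001*, 111001*, 111011*, 111110
[col 1] -00011, -01000*, -01001*, -11011, 0-0101, 0-1000, 00-000, 0010-0, 00100-*, 0101-1, 01010-, 1-1001*, 1-1011*, 10-011, 1010-1*, 10100-*, 11-001, 1110-1*
[col 2] -0100-, 1-10-1
Prime implicants: -00011, -0100-, -11011, 0-0101, 0-1000, 00-000, 0010-0, 001111, 0101-1, 01010-, 1-10-1, 10-011, 11-001, 111110
PI chart (minterm → PIs covering it):
  0 | 00-000  (sole → essential)
  3 | -00011  (sole → essential)
  8 | -0100-,0-1000,00-000,0010-0
  9 | -0100-  (sole → essential)
  10 | 0010-0  (sole → essential)
  15 | 001111  (sole → essential)
  21 | 0-0101,0101-1,01010-
  23 | 0101-1  (sole → essential)
  24 | 0-1000  (sole → essential)
  27 | -11011  (sole → essential)
  35 | -00011,10-011
  40 | -0100-  (sole → essential)
  43 | 1-10-1,10-011
  49 | 11-001  (sole → essential)
  57 | 1-10-1,11-001
  59 | -11011,1-10-1
  62 | 111110  (sole → essential)
Essential prime implicants: -00011, -0100-, -11011, 0-1000, 00-000, 0010-0, 001111, 0101-1, 11-001, 111110
Petrick residual → 1-10-1
Minimum SOP uses 11 PIs: b'c'd'ef + b'cd'e' + bcd'ef + a'cd'e'f' + a'b'd'e'f' + a'b'cd'f' + a'b'cdef + a'bc'df + acd'f + abd'e'f + abcdef'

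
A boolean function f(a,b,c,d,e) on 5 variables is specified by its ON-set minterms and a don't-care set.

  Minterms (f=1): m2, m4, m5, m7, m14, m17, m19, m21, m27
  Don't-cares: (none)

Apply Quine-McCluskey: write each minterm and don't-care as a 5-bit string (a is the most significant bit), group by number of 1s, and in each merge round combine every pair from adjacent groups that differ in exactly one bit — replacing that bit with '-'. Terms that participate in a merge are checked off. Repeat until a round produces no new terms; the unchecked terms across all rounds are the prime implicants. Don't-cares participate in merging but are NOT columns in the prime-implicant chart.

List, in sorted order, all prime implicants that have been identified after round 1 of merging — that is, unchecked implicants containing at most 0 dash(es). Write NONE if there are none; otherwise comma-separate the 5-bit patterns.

[col 0] 00010, 00100*, 00101*, 00111*, 01110, 10001*, 10011*, 10101*, 11011*
[col 1] -0101, 001-1, 0010-, 1-011, 10-01, 100-1
Prime implicants: -0101, 00010, 001-1, 0010-, 01110, 1-011, 10-01, 100-1

00010, 01110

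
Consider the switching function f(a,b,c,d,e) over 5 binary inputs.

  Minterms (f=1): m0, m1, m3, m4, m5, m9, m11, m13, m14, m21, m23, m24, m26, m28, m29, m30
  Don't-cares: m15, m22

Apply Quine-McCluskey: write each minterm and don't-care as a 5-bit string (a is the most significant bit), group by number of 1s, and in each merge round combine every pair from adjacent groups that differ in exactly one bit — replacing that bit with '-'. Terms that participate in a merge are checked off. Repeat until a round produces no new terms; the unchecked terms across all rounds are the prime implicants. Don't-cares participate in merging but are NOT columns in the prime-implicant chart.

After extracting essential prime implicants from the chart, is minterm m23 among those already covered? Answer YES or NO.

NO

size-2^0 implicants → 00000(✓)  00001(✓)  00011(✓)  00100(✓)  00101(✓)  01001(✓)  01011(✓)  01101(✓)  01110(✓)  01111(✓)  10101(✓)  10110(✓)  10111(✓)  11000(✓)  11010(✓)  11100(✓)  11101(✓)  11110(✓)
size-2^1 implicants → -0101(✓)  -1101(✓)  -1110  0-001(✓)  0-011(✓)  0-101(✓)  00-00(✓)  00-01(✓)  000-1(✓)  0000-(✓)  0010-(✓)  01-01(✓)  01-11(✓)  010-1(✓)  011-1(✓)  0111-  1-101(✓)  1-110  101-1  1011-  11-00(✓)  11-10(✓)  110-0(✓)  111-0(✓)  1110-
size-2^2 implicants → --101  0--01  0-0-1  00-0-  01--1  11--0
Unchecked terms (primes): --101, -1110, 0--01, 0-0-1, 00-0-, 01--1, 0111-, 1-110, 101-1, 1011-, 11--0, 1110-
Minterm coverage:
  m0 ⊆ 00-0- [E]
  m1 ⊆ 0--01,0-0-1,00-0-
  m3 ⊆ 0-0-1 [E]
  m4 ⊆ 00-0- [E]
  m5 ⊆ --101,0--01,00-0-
  m9 ⊆ 0--01,0-0-1,01--1
  m11 ⊆ 0-0-1,01--1
  m13 ⊆ --101,0--01,01--1
  m14 ⊆ -1110,0111-
  m21 ⊆ --101,101-1
  m23 ⊆ 101-1,1011-
  m24 ⊆ 11--0 [E]
  m26 ⊆ 11--0 [E]
  m28 ⊆ 11--0,1110-
  m29 ⊆ --101,1110-
  m30 ⊆ -1110,1-110,11--0
E = {0-0-1, 00-0-, 11--0}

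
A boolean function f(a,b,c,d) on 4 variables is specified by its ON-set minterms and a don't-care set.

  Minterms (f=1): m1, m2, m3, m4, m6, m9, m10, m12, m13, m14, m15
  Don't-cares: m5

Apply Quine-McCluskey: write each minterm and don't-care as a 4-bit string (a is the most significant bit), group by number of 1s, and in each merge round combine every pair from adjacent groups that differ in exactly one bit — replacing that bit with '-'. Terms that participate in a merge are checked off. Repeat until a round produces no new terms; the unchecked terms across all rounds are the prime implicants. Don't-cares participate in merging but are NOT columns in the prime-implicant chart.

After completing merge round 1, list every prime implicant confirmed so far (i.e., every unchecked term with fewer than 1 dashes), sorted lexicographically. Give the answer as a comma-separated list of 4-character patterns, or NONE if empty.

Round 0: 0001✓ 0010✓ 0011✓ 0100✓ 0101✓ 0110✓ 1001✓ 1010✓ 1100✓ 1101✓ 1110✓ 1111✓
Round 1: -001✓ -010✓ -100✓ -101✓ -110✓ 0-01✓ 0-10✓ 00-1 001- 01-0✓ 010-✓ 1-01✓ 1-10✓ 11-0✓ 11-1✓ 110-✓ 111-✓
Round 2: --01 --10 -1-0 -10- 11--
PIs = {--01, --10, -1-0, -10-, 00-1, 001-, 11--}

NONE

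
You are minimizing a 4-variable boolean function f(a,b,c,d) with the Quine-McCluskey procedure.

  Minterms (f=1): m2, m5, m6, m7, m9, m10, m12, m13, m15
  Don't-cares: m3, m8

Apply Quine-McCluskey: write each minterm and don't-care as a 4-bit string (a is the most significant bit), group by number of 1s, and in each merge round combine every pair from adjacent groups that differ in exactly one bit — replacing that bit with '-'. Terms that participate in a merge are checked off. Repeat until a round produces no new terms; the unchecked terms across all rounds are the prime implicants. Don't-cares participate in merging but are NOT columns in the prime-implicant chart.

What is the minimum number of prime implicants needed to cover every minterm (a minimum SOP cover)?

size-2^0 implicants → 0010(✓)  0011(✓)  0101(✓)  0110(✓)  0111(✓)  1000(✓)  1001(✓)  1010(✓)  1100(✓)  1101(✓)  1111(✓)
size-2^1 implicants → -010  -101(✓)  -111(✓)  0-10(✓)  0-11(✓)  001-(✓)  01-1(✓)  011-(✓)  1-00(✓)  1-01(✓)  10-0  100-(✓)  11-1(✓)  110-(✓)
size-2^2 implicants → -1-1  0-1-  1-0-
Unchecked terms (primes): -010, -1-1, 0-1-, 1-0-, 10-0
Minterm coverage:
  m2 ⊆ -010,0-1-
  m5 ⊆ -1-1 [E]
  m6 ⊆ 0-1- [E]
  m7 ⊆ -1-1,0-1-
  m9 ⊆ 1-0- [E]
  m10 ⊆ -010,10-0
  m12 ⊆ 1-0- [E]
  m13 ⊆ -1-1,1-0-
  m15 ⊆ -1-1 [E]
E = {-1-1, 0-1-, 1-0-}
Petrick residual → -010
Cover = b'cd' + bd + a'c + ac'  |cover|=4

4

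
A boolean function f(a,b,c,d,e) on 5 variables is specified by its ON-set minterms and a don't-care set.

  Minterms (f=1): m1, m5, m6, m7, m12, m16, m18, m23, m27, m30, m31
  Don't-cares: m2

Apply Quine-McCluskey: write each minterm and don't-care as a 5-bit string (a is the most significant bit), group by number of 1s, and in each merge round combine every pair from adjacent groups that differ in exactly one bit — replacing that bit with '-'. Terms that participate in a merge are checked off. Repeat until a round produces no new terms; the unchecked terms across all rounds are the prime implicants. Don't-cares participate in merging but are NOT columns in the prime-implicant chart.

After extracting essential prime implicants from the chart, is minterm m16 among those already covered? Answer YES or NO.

YES

size-2^0 implicants → 00001(✓)  00010(✓)  00101(✓)  00110(✓)  00111(✓)  01100  10000(✓)  10010(✓)  10111(✓)  11011(✓)  11110(✓)  11111(✓)
size-2^1 implicants → -0010  -0111  00-01  00-10  001-1  0011-  1-111  100-0  11-11  1111-
Unchecked terms (primes): -0010, -0111, 00-01, 00-10, 001-1, 0011-, 01100, 1-111, 100-0, 11-11, 1111-
Minterm coverage:
  m1 ⊆ 00-01 [E]
  m5 ⊆ 00-01,001-1
  m6 ⊆ 00-10,0011-
  m7 ⊆ -0111,001-1,0011-
  m12 ⊆ 01100 [E]
  m16 ⊆ 100-0 [E]
  m18 ⊆ -0010,100-0
  m23 ⊆ -0111,1-111
  m27 ⊆ 11-11 [E]
  m30 ⊆ 1111- [E]
  m31 ⊆ 1-111,11-11,1111-
E = {00-01, 01100, 100-0, 11-11, 1111-}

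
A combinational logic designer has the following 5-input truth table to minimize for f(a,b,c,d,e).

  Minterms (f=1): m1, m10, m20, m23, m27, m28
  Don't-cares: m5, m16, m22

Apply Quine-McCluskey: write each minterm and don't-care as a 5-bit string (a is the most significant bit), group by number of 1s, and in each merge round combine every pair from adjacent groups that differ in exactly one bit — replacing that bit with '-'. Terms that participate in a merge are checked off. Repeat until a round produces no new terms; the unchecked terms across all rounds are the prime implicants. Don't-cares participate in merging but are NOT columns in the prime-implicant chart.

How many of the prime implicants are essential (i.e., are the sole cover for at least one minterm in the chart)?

Round 0: 00001✓ 00101✓ 01010 10000✓ 10100✓ 10110✓ 10111✓ 11011 11100✓
Round 1: 00-01 1-100 10-00 101-0 1011-
PIs = {00-01, 01010, 1-100, 10-00, 101-0, 1011-, 11011}
Coverage chart:
  m1: 00-01 ←essential
  m10: 01010 ←essential
  m20: 1-100,10-00,101-0
  m23: 1011- ←essential
  m27: 11011 ←essential
  m28: 1-100 ←essential
Essential: 00-01, 01010, 1-100, 1011-, 11011

5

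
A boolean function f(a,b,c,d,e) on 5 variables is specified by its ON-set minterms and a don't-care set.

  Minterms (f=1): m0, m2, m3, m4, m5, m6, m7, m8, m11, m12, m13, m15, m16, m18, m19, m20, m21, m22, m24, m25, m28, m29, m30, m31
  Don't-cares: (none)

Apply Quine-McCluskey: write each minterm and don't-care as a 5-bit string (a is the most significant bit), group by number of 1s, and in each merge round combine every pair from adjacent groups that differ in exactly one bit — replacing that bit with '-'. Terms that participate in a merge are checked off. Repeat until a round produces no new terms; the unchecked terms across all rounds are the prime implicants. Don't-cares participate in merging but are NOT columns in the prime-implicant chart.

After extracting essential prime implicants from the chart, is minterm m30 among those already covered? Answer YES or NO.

Round 0: 00000✓ 00010✓ 00011✓ 00100✓ 00101✓ 00110✓ 00111✓ 01000✓ 01011✓ 01100✓ 01101✓ 01111✓ 10000✓ 10010✓ 10011✓ 10100✓ 10101✓ 10110✓ 11000✓ 11001✓ 11100✓ 11101✓ 11110✓ 11111✓
Round 1: -0000✓ -0010✓ -0011✓ -0100✓ -0101✓ -0110✓ -1000✓ -1100✓ -1101✓ -1111✓ 0-000✓ 0-011✓ 0-100✓ 0-101✓ 0-111✓ 00-00✓ 00-10✓ 00-11✓ 000-0✓ 0001-✓ 001-0✓ 001-1✓ 0010-✓ 0011-✓ 01-00✓ 01-11✓ 011-1✓ 0110-✓ 1-000✓ 1-100✓ 1-101✓ 1-110✓ 10-00✓ 10-10✓ 100-0✓ 1001-✓ 101-0✓ 1010-✓ 11-00✓ 11-01✓ 1100-✓ 111-0✓ 111-1✓ 1110-✓ 1111-✓
Round 2: --000✓ --100✓ --101✓ -0-00✓ -0-10✓ -00-0✓ -001- -01-0✓ -010-✓ -1-00✓ -11-1 -110-✓ 0--00✓ 0--11 0-1-1 0-10-✓ 00--0✓ 00-1- 001-- 1--00✓ 1-1-0 1-10-✓ 10--0✓ 11-0- 111--
Round 3: ---00 --10- -0--0
PIs = {---00, --10-, -0--0, -001-, -11-1, 0--11, 0-1-1, 00-1-, 001--, 1-1-0, 11-0-, 111--}
Coverage chart:
  m0: ---00,-0--0
  m2: -0--0,-001-,00-1-
  m3: -001-,0--11,00-1-
  m4: ---00,--10-,-0--0,001--
  m5: --10-,0-1-1,001--
  m6: -0--0,00-1-,001--
  m7: 0--11,0-1-1,00-1-,001--
  m8: ---00 ←essential
  m11: 0--11 ←essential
  m12: ---00,--10-
  m13: --10-,-11-1,0-1-1
  m15: -11-1,0--11,0-1-1
  m16: ---00,-0--0
  m18: -0--0,-001-
  m19: -001- ←essential
  m20: ---00,--10-,-0--0,1-1-0
  m21: --10- ←essential
  m22: -0--0,1-1-0
  m24: ---00,11-0-
  m25: 11-0- ←essential
  m28: ---00,--10-,1-1-0,11-0-,111--
  m29: --10-,-11-1,11-0-,111--
  m30: 1-1-0,111--
  m31: -11-1,111--
Essential: ---00, --10-, -001-, 0--11, 11-0-

NO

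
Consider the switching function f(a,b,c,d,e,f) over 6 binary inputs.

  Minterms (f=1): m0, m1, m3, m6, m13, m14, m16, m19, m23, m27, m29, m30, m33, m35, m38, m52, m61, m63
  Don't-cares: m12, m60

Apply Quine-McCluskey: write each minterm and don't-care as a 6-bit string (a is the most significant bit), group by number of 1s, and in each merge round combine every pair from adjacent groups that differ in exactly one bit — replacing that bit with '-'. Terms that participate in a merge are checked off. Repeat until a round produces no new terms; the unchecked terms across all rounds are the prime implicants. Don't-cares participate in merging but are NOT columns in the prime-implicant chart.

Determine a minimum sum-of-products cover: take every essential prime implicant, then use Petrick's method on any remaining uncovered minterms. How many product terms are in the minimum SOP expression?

[col 0] 000000*, 000001*, 000011*, 000110*, 001100*, 001101*, 001110*, 010000*, 010011*, 010111*, 011011*, 011101*, 011110*, 100001*, 100011*, 100110*, 110100*, 111100*, 111101*, 111111*
[col 1] -00001*, -00011*, -00110, -11101, 0-0000, 0-0011, 0-1101, 0-1110, 00-110, 0000-1*, 00000-, 0011-0, 00110-, 01-011, 010-11, 1000-1*, 11-100, 1111-1, 11110-
[col 2] -000-1
Prime implicants: -000-1, -00110, -11101, 0-0000, 0-0011, 0-1101, 0-1110, 00-110, 00000-, 0011-0, 00110-, 01-011, 010-11, 11-100, 1111-1, 11110-
PI chart (minterm → PIs covering it):
  0 | 0-0000,00000-
  1 | -000-1,00000-
  3 | -000-1,0-0011
  6 | -00110,00-110
  13 | 0-1101,00110-
  14 | 0-1110,00-110,0011-0
  16 | 0-0000  (sole → essential)
  19 | 0-0011,01-011,010-11
  23 | 010-11  (sole → essential)
  27 | 01-011  (sole → essential)
  29 | -11101,0-1101
  30 | 0-1110  (sole → essential)
  33 | -000-1  (sole → essential)
  35 | -000-1  (sole → essential)
  38 | -00110  (sole → essential)
  52 | 11-100  (sole → essential)
  61 | -11101,1111-1,11110-
  63 | 1111-1  (sole → essential)
Essential prime implicants: -000-1, -00110, 0-0000, 0-1110, 01-011, 010-11, 11-100, 1111-1
Petrick residual → 0-1101
Minimum SOP uses 9 PIs: b'c'd'f + b'c'def' + a'c'd'e'f' + a'cde'f + a'cdef' + a'bd'ef + a'bc'ef + abde'f' + abcdf

9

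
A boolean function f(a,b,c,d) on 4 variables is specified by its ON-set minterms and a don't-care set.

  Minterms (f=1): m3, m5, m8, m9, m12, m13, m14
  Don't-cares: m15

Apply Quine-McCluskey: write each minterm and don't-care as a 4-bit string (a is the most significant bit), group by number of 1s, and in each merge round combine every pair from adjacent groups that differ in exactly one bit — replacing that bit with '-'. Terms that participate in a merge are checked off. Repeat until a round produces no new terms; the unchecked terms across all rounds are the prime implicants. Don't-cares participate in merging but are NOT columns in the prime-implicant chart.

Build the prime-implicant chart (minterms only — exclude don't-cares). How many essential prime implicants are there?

4

Round 0: 0011 0101✓ 1000✓ 1001✓ 1100✓ 1101✓ 1110✓ 1111✓
Round 1: -101 1-00✓ 1-01✓ 100-✓ 11-0✓ 11-1✓ 110-✓ 111-✓
Round 2: 1-0- 11--
PIs = {-101, 0011, 1-0-, 11--}
Coverage chart:
  m3: 0011 ←essential
  m5: -101 ←essential
  m8: 1-0- ←essential
  m9: 1-0- ←essential
  m12: 1-0-,11--
  m13: -101,1-0-,11--
  m14: 11-- ←essential
Essential: -101, 0011, 1-0-, 11--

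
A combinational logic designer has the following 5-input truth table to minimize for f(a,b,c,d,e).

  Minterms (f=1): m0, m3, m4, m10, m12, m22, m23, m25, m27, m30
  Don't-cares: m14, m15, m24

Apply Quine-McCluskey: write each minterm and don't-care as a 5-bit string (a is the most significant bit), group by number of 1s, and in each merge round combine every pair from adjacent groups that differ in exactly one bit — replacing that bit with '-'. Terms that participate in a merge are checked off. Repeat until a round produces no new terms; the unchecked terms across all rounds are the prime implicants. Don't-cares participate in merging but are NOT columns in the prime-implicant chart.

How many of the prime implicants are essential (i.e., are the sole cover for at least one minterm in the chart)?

[col 0] 00000*, 00011, 00100*, 01010*, 01100*, 01110*, 01111*, 10110*, 10111*, 11000*, 11001*, 11011*, 11110*
[col 1] -1110, 0-100, 00-00, 01-10, 011-0, 0111-, 1-110, 1011-, 110-1, 1100-
Prime implicants: -1110, 0-100, 00-00, 00011, 01-10, 011-0, 0111-, 1-110, 1011-, 110-1, 1100-
PI chart (minterm → PIs covering it):
  0 | 00-00  (sole → essential)
  3 | 00011  (sole → essential)
  4 | 0-100,00-00
  10 | 01-10  (sole → essential)
  12 | 0-100,011-0
  22 | 1-110,1011-
  23 | 1011-  (sole → essential)
  25 | 110-1,1100-
  27 | 110-1  (sole → essential)
  30 | -1110,1-110
Essential prime implicants: 00-00, 00011, 01-10, 1011-, 110-1

5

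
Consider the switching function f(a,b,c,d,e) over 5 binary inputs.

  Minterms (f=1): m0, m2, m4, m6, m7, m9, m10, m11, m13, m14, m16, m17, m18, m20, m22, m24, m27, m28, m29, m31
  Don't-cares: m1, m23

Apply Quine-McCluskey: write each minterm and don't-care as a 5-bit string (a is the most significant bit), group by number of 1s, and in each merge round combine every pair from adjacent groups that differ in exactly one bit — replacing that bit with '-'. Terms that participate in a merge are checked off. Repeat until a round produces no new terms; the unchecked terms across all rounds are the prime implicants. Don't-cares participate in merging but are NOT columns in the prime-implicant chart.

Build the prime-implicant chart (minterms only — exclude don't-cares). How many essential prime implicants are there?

Round 0: 00000✓ 00001✓ 00010✓ 00100✓ 00110✓ 00111✓ 01001✓ 01010✓ 01011✓ 01101✓ 01110✓ 10000✓ 10001✓ 10010✓ 10100✓ 10110✓ 10111✓ 11000✓ 11011✓ 11100✓ 11101✓ 11111✓
Round 1: -0000✓ -0001✓ -0010✓ -0100✓ -0110✓ -0111✓ -1011 -1101 0-001 0-010✓ 0-110✓ 00-00✓ 00-10✓ 000-0✓ 0000-✓ 001-0✓ 0011-✓ 01-01 01-10✓ 010-1 0101- 1-000✓ 1-100✓ 1-111 10-00✓ 10-10✓ 100-0✓ 1000-✓ 101-0✓ 1011-✓ 11-00✓ 11-11 111-1 1110-
Round 2: -0-00✓ -0-10✓ -00-0✓ -000- -01-0✓ -011- 0--10 00--0✓ 1--00 10--0✓
Round 3: -0--0
PIs = {-0--0, -000-, -011-, -1011, -1101, 0--10, 0-001, 01-01, 010-1, 0101-, 1--00, 1-111, 11-11, 111-1, 1110-}
Coverage chart:
  m0: -0--0,-000-
  m2: -0--0,0--10
  m4: -0--0 ←essential
  m6: -0--0,-011-,0--10
  m7: -011- ←essential
  m9: 0-001,01-01,010-1
  m10: 0--10,0101-
  m11: -1011,010-1,0101-
  m13: -1101,01-01
  m14: 0--10 ←essential
  m16: -0--0,-000-,1--00
  m17: -000- ←essential
  m18: -0--0 ←essential
  m20: -0--0,1--00
  m22: -0--0,-011-
  m24: 1--00 ←essential
  m27: -1011,11-11
  m28: 1--00,1110-
  m29: -1101,111-1,1110-
  m31: 1-111,11-11,111-1
Essential: -0--0, -000-, -011-, 0--10, 1--00

5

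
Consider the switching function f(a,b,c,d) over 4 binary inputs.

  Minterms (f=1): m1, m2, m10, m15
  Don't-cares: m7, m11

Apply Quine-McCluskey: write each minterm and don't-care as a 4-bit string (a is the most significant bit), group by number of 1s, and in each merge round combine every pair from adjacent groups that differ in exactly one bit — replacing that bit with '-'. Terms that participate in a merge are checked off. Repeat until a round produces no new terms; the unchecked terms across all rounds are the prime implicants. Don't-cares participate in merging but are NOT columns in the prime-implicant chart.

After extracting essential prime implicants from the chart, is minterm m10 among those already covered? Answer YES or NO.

size-2^0 implicants → 0001  0010(✓)  0111(✓)  1010(✓)  1011(✓)  1111(✓)
size-2^1 implicants → -010  -111  1-11  101-
Unchecked terms (primes): -010, -111, 0001, 1-11, 101-
Minterm coverage:
  m1 ⊆ 0001 [E]
  m2 ⊆ -010 [E]
  m10 ⊆ -010,101-
  m15 ⊆ -111,1-11
E = {-010, 0001}

YES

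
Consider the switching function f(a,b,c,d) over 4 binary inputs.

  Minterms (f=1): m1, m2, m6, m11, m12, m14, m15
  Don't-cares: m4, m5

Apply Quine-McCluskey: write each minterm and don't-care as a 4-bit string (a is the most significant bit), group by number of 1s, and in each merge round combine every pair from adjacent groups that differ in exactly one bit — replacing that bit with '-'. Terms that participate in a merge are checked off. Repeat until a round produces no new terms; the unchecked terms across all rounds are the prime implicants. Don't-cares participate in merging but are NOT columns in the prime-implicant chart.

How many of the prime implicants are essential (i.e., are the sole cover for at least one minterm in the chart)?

Round 0: 0001✓ 0010✓ 0100✓ 0101✓ 0110✓ 1011✓ 1100✓ 1110✓ 1111✓
Round 1: -100✓ -110✓ 0-01 0-10 01-0✓ 010- 1-11 11-0✓ 111-
Round 2: -1-0
PIs = {-1-0, 0-01, 0-10, 010-, 1-11, 111-}
Coverage chart:
  m1: 0-01 ←essential
  m2: 0-10 ←essential
  m6: -1-0,0-10
  m11: 1-11 ←essential
  m12: -1-0 ←essential
  m14: -1-0,111-
  m15: 1-11,111-
Essential: -1-0, 0-01, 0-10, 1-11

4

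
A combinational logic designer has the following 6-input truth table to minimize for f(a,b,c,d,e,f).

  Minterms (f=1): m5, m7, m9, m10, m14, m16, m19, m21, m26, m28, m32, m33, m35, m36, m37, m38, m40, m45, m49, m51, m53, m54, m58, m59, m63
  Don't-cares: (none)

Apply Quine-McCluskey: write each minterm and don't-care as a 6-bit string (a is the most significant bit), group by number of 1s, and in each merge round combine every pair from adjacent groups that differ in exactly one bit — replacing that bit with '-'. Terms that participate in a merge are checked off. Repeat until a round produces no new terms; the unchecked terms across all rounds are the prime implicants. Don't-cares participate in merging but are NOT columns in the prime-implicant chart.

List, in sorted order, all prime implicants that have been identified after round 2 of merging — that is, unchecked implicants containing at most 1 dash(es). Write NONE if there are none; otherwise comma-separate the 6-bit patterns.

-10011, -11010, 0-1010, 0001-1, 001-10, 001001, 010000, 011100, 1-0110, 10-000, 10-101, 1001-0, 11-011, 111-11, 11101-

Round 0: 000101✓ 000111✓ 001001 001010✓ 001110✓ 010000 010011✓ 010101✓ 011010✓ 011100 100000✓ 100001✓ 100011✓ 100100✓ 100101✓ 100110✓ 101000✓ 101101✓ 110001✓ 110011✓ 110101✓ 110110✓ 111010✓ 111011✓ 111111✓
Round 1: -00101✓ -10011 -10101✓ -11010 0-0101✓ 0-1010 0001-1 001-10 1-0001✓ 1-0011✓ 1-0101✓ 1-0110 10-000 10-101 100-00✓ 100-01✓ 1000-1✓ 10000-✓ 1001-0 10010-✓ 11-011 110-01✓ 1100-1✓ 111-11 11101-
Round 2: --0101 1-0-01 1-00-1 100-0-
PIs = {--0101, -10011, -11010, 0-1010, 0001-1, 001-10, 001001, 010000, 011100, 1-0-01, 1-00-1, 1-0110, 10-000, 10-101, 100-0-, 1001-0, 11-011, 111-11, 11101-}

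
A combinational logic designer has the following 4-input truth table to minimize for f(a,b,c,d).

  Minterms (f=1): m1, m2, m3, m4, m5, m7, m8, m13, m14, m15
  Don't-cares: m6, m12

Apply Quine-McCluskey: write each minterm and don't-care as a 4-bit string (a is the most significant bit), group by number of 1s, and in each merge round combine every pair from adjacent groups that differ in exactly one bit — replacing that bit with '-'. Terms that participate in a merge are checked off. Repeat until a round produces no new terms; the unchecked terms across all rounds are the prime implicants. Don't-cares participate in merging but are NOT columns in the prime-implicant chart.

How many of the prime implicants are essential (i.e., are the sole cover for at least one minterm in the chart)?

size-2^0 implicants → 0001(✓)  0010(✓)  0011(✓)  0100(✓)  0101(✓)  0110(✓)  0111(✓)  1000(✓)  1100(✓)  1101(✓)  1110(✓)  1111(✓)
size-2^1 implicants → -100(✓)  -101(✓)  -110(✓)  -111(✓)  0-01(✓)  0-10(✓)  0-11(✓)  00-1(✓)  001-(✓)  01-0(✓)  01-1(✓)  010-(✓)  011-(✓)  1-00  11-0(✓)  11-1(✓)  110-(✓)  111-(✓)
size-2^2 implicants → -1-0(✓)  -1-1(✓)  -10-(✓)  -11-(✓)  0--1  0-1-  01--(✓)  11--(✓)
size-2^3 implicants → -1--
Unchecked terms (primes): -1--, 0--1, 0-1-, 1-00
Minterm coverage:
  m1 ⊆ 0--1 [E]
  m2 ⊆ 0-1- [E]
  m3 ⊆ 0--1,0-1-
  m4 ⊆ -1-- [E]
  m5 ⊆ -1--,0--1
  m7 ⊆ -1--,0--1,0-1-
  m8 ⊆ 1-00 [E]
  m13 ⊆ -1-- [E]
  m14 ⊆ -1-- [E]
  m15 ⊆ -1-- [E]
E = {-1--, 0--1, 0-1-, 1-00}

4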